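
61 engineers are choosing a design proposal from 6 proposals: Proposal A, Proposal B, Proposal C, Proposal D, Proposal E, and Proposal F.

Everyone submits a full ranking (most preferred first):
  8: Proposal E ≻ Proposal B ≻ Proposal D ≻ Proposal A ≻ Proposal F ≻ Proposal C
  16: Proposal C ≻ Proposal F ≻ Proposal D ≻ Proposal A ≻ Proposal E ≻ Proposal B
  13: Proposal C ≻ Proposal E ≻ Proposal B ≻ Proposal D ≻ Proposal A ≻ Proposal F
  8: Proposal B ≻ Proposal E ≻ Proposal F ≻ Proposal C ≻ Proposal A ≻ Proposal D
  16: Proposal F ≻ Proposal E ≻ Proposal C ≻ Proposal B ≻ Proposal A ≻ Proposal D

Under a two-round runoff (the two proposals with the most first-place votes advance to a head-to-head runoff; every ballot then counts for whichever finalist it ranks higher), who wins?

Proposal F

Round 1 first-place votes: Proposal A 0, Proposal B 8, Proposal C 29, Proposal D 0, Proposal E 8, Proposal F 16. Proposal C and Proposal F advance.
Runoff: Proposal C is ranked above Proposal F on 29 ballots, Proposal F above Proposal C on 32.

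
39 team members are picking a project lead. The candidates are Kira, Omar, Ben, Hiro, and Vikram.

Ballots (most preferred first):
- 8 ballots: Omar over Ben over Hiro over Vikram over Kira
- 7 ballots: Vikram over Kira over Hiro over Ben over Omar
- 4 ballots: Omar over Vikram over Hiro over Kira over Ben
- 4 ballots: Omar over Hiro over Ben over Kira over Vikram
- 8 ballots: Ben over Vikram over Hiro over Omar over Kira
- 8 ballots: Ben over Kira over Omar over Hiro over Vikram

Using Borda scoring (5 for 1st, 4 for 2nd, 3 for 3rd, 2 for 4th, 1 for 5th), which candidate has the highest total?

Ben

Kira: 8×1 + 7×4 + 4×2 + 4×2 + 8×1 + 8×4 = 92
Omar: 8×5 + 7×1 + 4×5 + 4×5 + 8×2 + 8×3 = 127
Ben: 8×4 + 7×2 + 4×1 + 4×3 + 8×5 + 8×5 = 142
Hiro: 8×3 + 7×3 + 4×3 + 4×4 + 8×3 + 8×2 = 113
Vikram: 8×2 + 7×5 + 4×4 + 4×1 + 8×4 + 8×1 = 111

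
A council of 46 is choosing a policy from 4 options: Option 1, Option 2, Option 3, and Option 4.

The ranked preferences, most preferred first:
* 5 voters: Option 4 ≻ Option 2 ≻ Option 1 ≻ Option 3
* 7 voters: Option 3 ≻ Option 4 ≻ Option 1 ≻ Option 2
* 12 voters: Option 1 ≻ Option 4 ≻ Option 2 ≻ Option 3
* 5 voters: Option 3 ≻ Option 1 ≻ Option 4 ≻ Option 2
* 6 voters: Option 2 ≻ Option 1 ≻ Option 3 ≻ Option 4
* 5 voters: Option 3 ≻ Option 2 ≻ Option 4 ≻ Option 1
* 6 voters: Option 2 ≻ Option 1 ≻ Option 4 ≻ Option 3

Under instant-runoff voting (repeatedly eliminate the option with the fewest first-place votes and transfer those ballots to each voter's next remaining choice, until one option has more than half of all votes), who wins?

Option 2

Round 1: Option 1 12, Option 2 12, Option 3 17, Option 4 5. Option 4 eliminated.
Round 2: Option 1 12, Option 2 17, Option 3 17. Option 1 eliminated.
Round 3: Option 2 29, Option 3 17. Option 2 has a majority (≥24).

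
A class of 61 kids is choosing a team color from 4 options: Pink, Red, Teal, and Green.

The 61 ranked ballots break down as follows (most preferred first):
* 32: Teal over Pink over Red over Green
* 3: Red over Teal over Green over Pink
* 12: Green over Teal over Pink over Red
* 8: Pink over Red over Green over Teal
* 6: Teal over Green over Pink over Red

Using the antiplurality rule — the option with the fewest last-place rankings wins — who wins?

Last-place votes: Pink 3, Red 18, Teal 8, Green 32.

Pink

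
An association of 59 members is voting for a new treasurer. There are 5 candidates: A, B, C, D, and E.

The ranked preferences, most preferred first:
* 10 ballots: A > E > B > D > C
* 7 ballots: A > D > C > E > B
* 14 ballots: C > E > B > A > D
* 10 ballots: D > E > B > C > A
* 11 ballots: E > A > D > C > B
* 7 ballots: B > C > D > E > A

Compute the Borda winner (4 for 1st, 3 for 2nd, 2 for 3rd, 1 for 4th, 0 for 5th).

E

A: 10×4 + 7×4 + 14×1 + 10×0 + 11×3 + 7×0 = 115
B: 10×2 + 7×0 + 14×2 + 10×2 + 11×0 + 7×4 = 96
C: 10×0 + 7×2 + 14×4 + 10×1 + 11×1 + 7×3 = 112
D: 10×1 + 7×3 + 14×0 + 10×4 + 11×2 + 7×2 = 107
E: 10×3 + 7×1 + 14×3 + 10×3 + 11×4 + 7×1 = 160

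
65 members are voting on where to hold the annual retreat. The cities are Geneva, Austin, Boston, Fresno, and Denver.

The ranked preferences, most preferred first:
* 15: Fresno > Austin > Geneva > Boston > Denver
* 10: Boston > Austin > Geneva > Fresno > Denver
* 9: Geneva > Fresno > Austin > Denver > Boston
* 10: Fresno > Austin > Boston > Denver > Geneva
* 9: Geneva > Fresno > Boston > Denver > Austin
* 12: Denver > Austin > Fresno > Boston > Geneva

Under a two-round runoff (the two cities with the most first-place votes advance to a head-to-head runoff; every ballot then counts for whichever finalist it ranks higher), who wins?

Fresno

Round 1 first-place votes: Geneva 18, Austin 0, Boston 10, Fresno 25, Denver 12. Fresno and Geneva advance.
Runoff: Fresno is ranked above Geneva on 37 ballots, Geneva above Fresno on 28.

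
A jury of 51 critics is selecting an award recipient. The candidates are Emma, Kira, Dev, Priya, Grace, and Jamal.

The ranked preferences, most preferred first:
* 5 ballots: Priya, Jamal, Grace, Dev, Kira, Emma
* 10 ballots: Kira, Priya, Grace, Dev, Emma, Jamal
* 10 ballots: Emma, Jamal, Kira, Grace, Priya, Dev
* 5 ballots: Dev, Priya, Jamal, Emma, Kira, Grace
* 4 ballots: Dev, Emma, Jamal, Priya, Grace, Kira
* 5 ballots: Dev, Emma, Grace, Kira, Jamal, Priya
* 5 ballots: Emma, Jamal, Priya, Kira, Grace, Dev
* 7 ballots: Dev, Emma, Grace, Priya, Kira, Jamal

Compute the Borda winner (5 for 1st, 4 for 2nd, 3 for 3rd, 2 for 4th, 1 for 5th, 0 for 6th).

Emma

Emma: 5×0 + 10×1 + 10×5 + 5×2 + 4×4 + 5×4 + 5×5 + 7×4 = 159
Kira: 5×1 + 10×5 + 10×3 + 5×1 + 4×0 + 5×2 + 5×2 + 7×1 = 117
Dev: 5×2 + 10×2 + 10×0 + 5×5 + 4×5 + 5×5 + 5×0 + 7×5 = 135
Priya: 5×5 + 10×4 + 10×1 + 5×4 + 4×2 + 5×0 + 5×3 + 7×2 = 132
Grace: 5×3 + 10×3 + 10×2 + 5×0 + 4×1 + 5×3 + 5×1 + 7×3 = 110
Jamal: 5×4 + 10×0 + 10×4 + 5×3 + 4×3 + 5×1 + 5×4 + 7×0 = 112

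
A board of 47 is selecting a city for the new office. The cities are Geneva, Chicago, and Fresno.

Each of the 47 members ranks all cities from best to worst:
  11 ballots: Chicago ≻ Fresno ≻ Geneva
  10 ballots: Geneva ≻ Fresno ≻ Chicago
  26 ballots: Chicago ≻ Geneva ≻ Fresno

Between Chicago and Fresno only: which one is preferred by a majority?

Chicago

Chicago is ranked above Fresno on 37 ballots; Fresno above Chicago on 10.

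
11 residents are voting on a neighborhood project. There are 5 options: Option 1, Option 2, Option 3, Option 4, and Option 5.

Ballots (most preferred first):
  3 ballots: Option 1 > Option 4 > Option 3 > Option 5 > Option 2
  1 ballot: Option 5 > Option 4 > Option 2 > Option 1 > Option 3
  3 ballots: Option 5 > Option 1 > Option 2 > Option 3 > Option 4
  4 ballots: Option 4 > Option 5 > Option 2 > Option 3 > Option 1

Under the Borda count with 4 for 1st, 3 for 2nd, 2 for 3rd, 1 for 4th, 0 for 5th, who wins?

Option 5

Option 1: 3×4 + 1×1 + 3×3 + 4×0 = 22
Option 2: 3×0 + 1×2 + 3×2 + 4×2 = 16
Option 3: 3×2 + 1×0 + 3×1 + 4×1 = 13
Option 4: 3×3 + 1×3 + 3×0 + 4×4 = 28
Option 5: 3×1 + 1×4 + 3×4 + 4×3 = 31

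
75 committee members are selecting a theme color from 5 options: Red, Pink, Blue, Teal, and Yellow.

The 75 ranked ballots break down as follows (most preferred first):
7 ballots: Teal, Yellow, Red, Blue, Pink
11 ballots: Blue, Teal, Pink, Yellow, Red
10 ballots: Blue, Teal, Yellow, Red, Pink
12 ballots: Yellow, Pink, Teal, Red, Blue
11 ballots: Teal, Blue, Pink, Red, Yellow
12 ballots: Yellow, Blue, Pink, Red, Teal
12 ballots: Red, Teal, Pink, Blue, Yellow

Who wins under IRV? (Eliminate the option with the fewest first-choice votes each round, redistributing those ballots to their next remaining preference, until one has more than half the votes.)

Teal

Round 1: Red 12, Pink 0, Blue 21, Teal 18, Yellow 24. Pink eliminated.
Round 2: Red 12, Blue 21, Teal 18, Yellow 24. Red eliminated.
Round 3: Blue 21, Teal 30, Yellow 24. Blue eliminated.
Round 4: Teal 51, Yellow 24. Teal has a majority (≥38).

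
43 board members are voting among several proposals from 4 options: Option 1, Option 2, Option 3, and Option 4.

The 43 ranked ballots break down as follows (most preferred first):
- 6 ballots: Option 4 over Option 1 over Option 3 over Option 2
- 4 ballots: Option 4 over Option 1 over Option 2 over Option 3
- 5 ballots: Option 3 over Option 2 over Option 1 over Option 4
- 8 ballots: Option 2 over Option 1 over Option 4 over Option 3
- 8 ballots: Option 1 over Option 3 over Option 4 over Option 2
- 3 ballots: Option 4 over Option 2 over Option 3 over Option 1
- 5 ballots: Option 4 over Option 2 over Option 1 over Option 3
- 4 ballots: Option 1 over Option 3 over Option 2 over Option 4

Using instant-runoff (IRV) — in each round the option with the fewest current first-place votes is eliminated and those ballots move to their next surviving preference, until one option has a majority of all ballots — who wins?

Option 4

Round 1: Option 1 12, Option 2 8, Option 3 5, Option 4 18. Option 3 eliminated.
Round 2: Option 1 12, Option 2 13, Option 4 18. Option 1 eliminated.
Round 3: Option 2 17, Option 4 26. Option 4 has a majority (≥22).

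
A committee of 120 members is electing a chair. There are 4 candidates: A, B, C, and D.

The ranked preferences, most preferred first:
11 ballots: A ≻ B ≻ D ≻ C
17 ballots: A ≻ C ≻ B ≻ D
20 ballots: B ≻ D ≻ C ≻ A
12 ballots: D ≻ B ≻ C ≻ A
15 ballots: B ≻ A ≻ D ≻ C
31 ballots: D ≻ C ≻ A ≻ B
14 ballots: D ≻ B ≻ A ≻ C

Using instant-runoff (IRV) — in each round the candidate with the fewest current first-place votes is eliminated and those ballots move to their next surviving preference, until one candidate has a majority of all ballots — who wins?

B

Round 1: A 28, B 35, C 0, D 57. C eliminated.
Round 2: A 28, B 35, D 57. A eliminated.
Round 3: B 63, D 57. B has a majority (≥61).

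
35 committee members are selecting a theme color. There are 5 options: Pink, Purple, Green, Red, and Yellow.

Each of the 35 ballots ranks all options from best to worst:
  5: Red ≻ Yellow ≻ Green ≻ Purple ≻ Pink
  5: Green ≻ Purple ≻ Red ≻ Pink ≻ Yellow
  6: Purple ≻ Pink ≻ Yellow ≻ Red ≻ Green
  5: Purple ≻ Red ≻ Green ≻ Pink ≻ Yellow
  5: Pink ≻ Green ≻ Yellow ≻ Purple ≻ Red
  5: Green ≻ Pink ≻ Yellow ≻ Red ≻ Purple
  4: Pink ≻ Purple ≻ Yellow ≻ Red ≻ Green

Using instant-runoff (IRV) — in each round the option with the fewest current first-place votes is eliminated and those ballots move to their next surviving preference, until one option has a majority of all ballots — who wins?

Green

Round 1: Pink 9, Purple 11, Green 10, Red 5, Yellow 0. Yellow eliminated.
Round 2: Pink 9, Purple 11, Green 10, Red 5. Red eliminated.
Round 3: Pink 9, Purple 11, Green 15. Pink eliminated.
Round 4: Purple 15, Green 20. Green has a majority (≥18).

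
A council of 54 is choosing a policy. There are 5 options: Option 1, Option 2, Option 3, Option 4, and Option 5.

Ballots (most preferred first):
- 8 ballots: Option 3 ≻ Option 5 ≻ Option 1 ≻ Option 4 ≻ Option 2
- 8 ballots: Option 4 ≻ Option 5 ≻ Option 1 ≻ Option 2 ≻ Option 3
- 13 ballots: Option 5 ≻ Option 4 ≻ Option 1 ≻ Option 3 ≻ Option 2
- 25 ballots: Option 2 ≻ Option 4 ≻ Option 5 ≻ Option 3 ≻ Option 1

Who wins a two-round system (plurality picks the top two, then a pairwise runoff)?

Round 1 first-place votes: Option 1 0, Option 2 25, Option 3 8, Option 4 8, Option 5 13. Option 2 and Option 5 advance.
Runoff: Option 2 is ranked above Option 5 on 25 ballots, Option 5 above Option 2 on 29.

Option 5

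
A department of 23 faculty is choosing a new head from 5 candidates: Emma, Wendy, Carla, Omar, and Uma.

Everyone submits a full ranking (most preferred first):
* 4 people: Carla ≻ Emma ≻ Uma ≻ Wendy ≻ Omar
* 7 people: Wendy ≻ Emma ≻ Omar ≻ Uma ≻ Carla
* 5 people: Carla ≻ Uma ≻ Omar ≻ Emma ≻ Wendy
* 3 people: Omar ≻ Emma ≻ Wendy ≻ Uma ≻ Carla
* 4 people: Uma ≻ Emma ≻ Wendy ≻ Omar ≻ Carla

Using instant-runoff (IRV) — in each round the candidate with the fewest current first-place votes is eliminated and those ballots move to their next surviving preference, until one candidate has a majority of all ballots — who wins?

Wendy

Round 1: Emma 0, Wendy 7, Carla 9, Omar 3, Uma 4. Emma eliminated.
Round 2: Wendy 7, Carla 9, Omar 3, Uma 4. Omar eliminated.
Round 3: Wendy 10, Carla 9, Uma 4. Uma eliminated.
Round 4: Wendy 14, Carla 9. Wendy has a majority (≥12).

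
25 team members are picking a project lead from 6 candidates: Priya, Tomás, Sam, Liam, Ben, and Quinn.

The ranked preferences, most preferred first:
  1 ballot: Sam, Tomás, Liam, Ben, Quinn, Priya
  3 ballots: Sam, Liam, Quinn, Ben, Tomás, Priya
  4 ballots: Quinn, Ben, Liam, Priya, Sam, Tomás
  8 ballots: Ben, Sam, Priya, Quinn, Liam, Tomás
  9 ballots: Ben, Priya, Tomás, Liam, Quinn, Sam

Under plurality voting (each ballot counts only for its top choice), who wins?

First-place votes: Priya 0, Tomás 0, Sam 4, Liam 0, Ben 17, Quinn 4.

Ben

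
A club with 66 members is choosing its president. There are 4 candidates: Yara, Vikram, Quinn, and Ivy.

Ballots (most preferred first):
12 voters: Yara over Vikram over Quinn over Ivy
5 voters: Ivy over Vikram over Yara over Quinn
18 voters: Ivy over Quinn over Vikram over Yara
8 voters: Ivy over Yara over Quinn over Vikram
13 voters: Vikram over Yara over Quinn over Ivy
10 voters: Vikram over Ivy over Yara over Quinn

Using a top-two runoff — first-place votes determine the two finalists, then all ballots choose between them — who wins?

Round 1 first-place votes: Yara 12, Vikram 23, Quinn 0, Ivy 31. Ivy and Vikram advance.
Runoff: Ivy is ranked above Vikram on 31 ballots, Vikram above Ivy on 35.

Vikram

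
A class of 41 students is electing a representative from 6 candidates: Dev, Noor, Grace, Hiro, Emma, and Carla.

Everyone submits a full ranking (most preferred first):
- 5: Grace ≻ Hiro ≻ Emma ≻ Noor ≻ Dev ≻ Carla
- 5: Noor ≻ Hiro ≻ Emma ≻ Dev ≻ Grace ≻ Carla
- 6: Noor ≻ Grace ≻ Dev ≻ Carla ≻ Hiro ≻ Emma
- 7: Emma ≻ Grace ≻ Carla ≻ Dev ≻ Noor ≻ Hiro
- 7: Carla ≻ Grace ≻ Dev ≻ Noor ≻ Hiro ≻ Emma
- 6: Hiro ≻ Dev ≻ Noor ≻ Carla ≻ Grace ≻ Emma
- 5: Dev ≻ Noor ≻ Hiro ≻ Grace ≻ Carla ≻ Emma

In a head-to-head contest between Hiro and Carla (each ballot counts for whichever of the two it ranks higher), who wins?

Hiro

Hiro is ranked above Carla on 21 ballots; Carla above Hiro on 20.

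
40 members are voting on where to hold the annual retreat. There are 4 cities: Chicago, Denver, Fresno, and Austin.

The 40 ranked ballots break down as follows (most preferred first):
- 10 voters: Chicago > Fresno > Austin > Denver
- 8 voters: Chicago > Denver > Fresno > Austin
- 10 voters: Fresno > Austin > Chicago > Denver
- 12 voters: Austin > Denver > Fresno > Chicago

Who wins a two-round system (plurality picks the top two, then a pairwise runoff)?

Round 1 first-place votes: Chicago 18, Denver 0, Fresno 10, Austin 12. Chicago and Austin advance.
Runoff: Chicago is ranked above Austin on 18 ballots, Austin above Chicago on 22.

Austin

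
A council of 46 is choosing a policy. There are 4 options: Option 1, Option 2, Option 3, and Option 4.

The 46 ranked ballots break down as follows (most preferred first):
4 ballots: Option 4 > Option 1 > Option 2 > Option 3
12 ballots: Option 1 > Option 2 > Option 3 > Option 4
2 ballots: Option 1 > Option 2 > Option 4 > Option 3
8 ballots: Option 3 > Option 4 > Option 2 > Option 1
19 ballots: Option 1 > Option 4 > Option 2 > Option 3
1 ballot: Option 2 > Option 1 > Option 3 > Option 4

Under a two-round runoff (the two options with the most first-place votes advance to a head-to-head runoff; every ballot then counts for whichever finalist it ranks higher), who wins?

Option 1

Round 1 first-place votes: Option 1 33, Option 2 1, Option 3 8, Option 4 4. Option 1 and Option 3 advance.
Runoff: Option 1 is ranked above Option 3 on 38 ballots, Option 3 above Option 1 on 8.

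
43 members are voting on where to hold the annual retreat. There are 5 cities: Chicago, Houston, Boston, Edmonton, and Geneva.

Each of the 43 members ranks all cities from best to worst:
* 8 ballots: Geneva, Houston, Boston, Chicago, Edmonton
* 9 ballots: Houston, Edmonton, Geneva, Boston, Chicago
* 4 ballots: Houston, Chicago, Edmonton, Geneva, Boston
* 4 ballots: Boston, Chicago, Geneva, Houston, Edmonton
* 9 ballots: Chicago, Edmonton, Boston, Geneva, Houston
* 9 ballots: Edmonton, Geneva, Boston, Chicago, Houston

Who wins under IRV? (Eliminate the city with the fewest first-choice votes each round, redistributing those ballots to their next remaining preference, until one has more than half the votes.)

Round 1: Chicago 9, Houston 13, Boston 4, Edmonton 9, Geneva 8. Boston eliminated.
Round 2: Chicago 13, Houston 13, Edmonton 9, Geneva 8. Geneva eliminated.
Round 3: Chicago 13, Houston 21, Edmonton 9. Edmonton eliminated.
Round 4: Chicago 22, Houston 21. Chicago has a majority (≥22).

Chicago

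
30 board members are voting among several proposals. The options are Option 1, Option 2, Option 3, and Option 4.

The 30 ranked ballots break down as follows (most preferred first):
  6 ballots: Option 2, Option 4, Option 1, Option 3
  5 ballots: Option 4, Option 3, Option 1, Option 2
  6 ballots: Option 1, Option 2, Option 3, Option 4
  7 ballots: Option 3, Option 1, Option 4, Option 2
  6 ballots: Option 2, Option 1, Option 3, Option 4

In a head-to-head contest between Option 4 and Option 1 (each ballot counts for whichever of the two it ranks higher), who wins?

Option 1

Option 4 is ranked above Option 1 on 11 ballots; Option 1 above Option 4 on 19.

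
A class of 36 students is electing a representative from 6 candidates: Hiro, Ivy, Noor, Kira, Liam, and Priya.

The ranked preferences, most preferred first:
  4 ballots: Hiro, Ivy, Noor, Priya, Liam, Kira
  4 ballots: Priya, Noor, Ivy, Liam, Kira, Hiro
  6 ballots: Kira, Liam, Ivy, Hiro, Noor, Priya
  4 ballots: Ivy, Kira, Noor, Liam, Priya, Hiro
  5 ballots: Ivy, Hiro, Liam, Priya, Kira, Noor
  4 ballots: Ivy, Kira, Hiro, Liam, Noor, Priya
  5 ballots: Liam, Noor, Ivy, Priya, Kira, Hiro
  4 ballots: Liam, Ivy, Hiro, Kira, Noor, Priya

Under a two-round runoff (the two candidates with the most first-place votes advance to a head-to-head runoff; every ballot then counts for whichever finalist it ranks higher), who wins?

Round 1 first-place votes: Hiro 4, Ivy 13, Noor 0, Kira 6, Liam 9, Priya 4. Ivy and Liam advance.
Runoff: Ivy is ranked above Liam on 21 ballots, Liam above Ivy on 15.

Ivy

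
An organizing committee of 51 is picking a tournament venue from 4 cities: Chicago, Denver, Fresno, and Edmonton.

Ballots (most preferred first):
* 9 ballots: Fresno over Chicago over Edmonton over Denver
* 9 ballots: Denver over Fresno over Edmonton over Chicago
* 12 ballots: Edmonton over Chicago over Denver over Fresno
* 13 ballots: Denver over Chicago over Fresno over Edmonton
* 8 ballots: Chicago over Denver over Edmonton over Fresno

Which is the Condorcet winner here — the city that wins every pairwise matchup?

Chicago

Chicago vs Denver: 29–22
Chicago vs Fresno: 33–18
Chicago vs Edmonton: 30–21
Chicago beats every other city.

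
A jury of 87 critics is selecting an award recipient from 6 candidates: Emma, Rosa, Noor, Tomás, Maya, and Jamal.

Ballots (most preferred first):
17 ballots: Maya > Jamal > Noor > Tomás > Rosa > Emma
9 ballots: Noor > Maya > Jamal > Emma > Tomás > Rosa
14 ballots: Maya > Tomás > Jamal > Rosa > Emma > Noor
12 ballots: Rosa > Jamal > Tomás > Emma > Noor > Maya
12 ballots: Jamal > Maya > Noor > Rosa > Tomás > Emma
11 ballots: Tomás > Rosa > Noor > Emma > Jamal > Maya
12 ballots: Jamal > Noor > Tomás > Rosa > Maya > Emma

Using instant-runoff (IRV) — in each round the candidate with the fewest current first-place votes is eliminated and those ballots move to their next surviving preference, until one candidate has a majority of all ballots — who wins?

Jamal

Round 1: Emma 0, Rosa 12, Noor 9, Tomás 11, Maya 31, Jamal 24. Emma eliminated.
Round 2: Rosa 12, Noor 9, Tomás 11, Maya 31, Jamal 24. Noor eliminated.
Round 3: Rosa 12, Tomás 11, Maya 40, Jamal 24. Tomás eliminated.
Round 4: Rosa 23, Maya 40, Jamal 24. Rosa eliminated.
Round 5: Maya 40, Jamal 47. Jamal has a majority (≥44).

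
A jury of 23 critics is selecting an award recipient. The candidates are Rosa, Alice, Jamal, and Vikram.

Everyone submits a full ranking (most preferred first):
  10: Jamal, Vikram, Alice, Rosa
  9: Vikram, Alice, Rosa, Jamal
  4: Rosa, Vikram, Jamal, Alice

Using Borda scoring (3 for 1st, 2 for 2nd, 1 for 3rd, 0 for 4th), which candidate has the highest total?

Vikram

Rosa: 10×0 + 9×1 + 4×3 = 21
Alice: 10×1 + 9×2 + 4×0 = 28
Jamal: 10×3 + 9×0 + 4×1 = 34
Vikram: 10×2 + 9×3 + 4×2 = 55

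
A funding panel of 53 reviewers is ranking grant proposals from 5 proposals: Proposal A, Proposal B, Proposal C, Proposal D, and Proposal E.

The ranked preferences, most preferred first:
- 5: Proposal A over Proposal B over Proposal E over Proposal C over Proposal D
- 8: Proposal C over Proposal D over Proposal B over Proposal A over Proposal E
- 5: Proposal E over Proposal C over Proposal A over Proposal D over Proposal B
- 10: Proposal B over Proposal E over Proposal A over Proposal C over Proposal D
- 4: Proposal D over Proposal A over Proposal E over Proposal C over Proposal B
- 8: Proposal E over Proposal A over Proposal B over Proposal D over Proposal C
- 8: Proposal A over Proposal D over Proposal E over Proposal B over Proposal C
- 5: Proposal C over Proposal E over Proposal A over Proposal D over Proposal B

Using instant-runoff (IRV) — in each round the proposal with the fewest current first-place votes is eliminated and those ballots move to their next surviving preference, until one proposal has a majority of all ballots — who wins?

Round 1: Proposal A 13, Proposal B 10, Proposal C 13, Proposal D 4, Proposal E 13. Proposal D eliminated.
Round 2: Proposal A 17, Proposal B 10, Proposal C 13, Proposal E 13. Proposal B eliminated.
Round 3: Proposal A 17, Proposal C 13, Proposal E 23. Proposal C eliminated.
Round 4: Proposal A 25, Proposal E 28. Proposal E has a majority (≥27).

Proposal E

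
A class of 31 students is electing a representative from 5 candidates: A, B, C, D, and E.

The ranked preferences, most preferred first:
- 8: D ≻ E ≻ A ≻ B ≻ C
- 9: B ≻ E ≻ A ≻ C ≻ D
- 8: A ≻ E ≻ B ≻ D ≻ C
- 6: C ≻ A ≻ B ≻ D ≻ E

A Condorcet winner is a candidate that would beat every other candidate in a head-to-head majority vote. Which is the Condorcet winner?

E vs A: 17–14
E vs B: 16–15
E vs C: 25–6
E vs D: 17–14
E beats every other candidate.

E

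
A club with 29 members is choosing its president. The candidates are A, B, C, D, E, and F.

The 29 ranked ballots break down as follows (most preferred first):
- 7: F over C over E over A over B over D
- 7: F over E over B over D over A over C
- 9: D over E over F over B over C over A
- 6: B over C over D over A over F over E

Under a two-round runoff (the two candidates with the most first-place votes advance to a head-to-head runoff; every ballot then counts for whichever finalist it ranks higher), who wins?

D

Round 1 first-place votes: A 0, B 6, C 0, D 9, E 0, F 14. F and D advance.
Runoff: F is ranked above D on 14 ballots, D above F on 15.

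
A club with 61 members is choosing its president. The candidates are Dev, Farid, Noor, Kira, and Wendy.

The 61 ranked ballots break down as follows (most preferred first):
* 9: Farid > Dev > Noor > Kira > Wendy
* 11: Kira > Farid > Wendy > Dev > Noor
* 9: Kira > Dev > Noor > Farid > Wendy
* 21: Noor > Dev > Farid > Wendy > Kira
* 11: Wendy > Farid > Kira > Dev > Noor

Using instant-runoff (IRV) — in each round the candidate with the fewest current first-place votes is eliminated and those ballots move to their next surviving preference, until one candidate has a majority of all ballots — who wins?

Round 1: Dev 0, Farid 9, Noor 21, Kira 20, Wendy 11. Dev eliminated.
Round 2: Farid 9, Noor 21, Kira 20, Wendy 11. Farid eliminated.
Round 3: Noor 30, Kira 20, Wendy 11. Wendy eliminated.
Round 4: Noor 30, Kira 31. Kira has a majority (≥31).

Kira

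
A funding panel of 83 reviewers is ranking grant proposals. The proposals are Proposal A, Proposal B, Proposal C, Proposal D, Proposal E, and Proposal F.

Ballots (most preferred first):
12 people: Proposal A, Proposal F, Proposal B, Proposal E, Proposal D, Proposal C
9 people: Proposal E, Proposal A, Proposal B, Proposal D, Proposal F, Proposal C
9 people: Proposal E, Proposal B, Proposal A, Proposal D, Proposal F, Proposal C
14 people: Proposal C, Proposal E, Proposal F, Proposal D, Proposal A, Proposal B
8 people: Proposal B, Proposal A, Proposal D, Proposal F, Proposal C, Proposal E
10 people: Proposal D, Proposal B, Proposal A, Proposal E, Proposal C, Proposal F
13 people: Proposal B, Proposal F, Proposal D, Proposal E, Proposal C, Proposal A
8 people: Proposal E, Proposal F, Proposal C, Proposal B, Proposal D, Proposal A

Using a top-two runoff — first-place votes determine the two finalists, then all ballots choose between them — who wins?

Round 1 first-place votes: Proposal A 12, Proposal B 21, Proposal C 14, Proposal D 10, Proposal E 26, Proposal F 0. Proposal E and Proposal B advance.
Runoff: Proposal E is ranked above Proposal B on 40 ballots, Proposal B above Proposal E on 43.

Proposal B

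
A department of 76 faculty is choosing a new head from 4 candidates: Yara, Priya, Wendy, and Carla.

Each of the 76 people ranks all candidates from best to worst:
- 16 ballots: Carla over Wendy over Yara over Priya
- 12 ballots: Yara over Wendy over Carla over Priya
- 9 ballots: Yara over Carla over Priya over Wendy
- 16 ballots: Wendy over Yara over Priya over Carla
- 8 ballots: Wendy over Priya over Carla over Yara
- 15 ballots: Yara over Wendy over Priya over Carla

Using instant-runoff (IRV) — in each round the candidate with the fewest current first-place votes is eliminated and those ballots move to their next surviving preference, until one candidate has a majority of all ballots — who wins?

Wendy

Round 1: Yara 36, Priya 0, Wendy 24, Carla 16. Priya eliminated.
Round 2: Yara 36, Wendy 24, Carla 16. Carla eliminated.
Round 3: Yara 36, Wendy 40. Wendy has a majority (≥39).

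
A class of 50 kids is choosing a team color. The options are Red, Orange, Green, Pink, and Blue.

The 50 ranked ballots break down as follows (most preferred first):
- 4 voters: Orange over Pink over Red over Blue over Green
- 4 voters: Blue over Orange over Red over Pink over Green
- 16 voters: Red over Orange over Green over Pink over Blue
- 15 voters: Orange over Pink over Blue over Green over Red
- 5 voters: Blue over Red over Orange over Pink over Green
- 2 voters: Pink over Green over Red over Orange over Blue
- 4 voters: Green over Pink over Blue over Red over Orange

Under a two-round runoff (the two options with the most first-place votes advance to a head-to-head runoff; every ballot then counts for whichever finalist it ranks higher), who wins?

Red

Round 1 first-place votes: Red 16, Orange 19, Green 4, Pink 2, Blue 9. Orange and Red advance.
Runoff: Orange is ranked above Red on 23 ballots, Red above Orange on 27.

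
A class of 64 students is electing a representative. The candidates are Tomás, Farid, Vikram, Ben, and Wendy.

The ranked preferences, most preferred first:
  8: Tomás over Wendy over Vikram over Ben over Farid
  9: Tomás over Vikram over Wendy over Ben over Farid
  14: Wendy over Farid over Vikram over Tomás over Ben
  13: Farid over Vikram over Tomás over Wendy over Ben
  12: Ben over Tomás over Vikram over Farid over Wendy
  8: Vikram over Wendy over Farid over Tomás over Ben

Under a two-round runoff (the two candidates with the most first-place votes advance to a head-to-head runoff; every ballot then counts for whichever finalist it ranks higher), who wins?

Round 1 first-place votes: Tomás 17, Farid 13, Vikram 8, Ben 12, Wendy 14. Tomás and Wendy advance.
Runoff: Tomás is ranked above Wendy on 42 ballots, Wendy above Tomás on 22.

Tomás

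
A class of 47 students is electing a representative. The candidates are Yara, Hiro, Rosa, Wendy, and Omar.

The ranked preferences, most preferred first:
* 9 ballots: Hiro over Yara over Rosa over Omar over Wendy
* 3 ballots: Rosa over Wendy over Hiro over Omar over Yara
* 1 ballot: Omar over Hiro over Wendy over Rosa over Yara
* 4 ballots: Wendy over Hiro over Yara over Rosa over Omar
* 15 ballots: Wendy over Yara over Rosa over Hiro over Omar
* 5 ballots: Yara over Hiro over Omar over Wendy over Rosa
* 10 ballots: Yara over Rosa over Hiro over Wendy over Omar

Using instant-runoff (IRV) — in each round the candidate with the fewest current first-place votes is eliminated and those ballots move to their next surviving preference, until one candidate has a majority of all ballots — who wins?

Round 1: Yara 15, Hiro 9, Rosa 3, Wendy 19, Omar 1. Omar eliminated.
Round 2: Yara 15, Hiro 10, Rosa 3, Wendy 19. Rosa eliminated.
Round 3: Yara 15, Hiro 10, Wendy 22. Hiro eliminated.
Round 4: Yara 24, Wendy 23. Yara has a majority (≥24).

Yara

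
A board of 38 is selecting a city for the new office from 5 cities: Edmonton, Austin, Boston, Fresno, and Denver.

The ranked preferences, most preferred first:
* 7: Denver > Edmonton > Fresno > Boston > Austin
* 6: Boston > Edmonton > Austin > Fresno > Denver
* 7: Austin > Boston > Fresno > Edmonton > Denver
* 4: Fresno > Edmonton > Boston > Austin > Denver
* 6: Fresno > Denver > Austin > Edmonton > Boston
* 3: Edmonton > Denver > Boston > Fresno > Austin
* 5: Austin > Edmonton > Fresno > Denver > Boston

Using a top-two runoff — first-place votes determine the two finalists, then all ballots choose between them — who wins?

Round 1 first-place votes: Edmonton 3, Austin 12, Boston 6, Fresno 10, Denver 7. Austin and Fresno advance.
Runoff: Austin is ranked above Fresno on 18 ballots, Fresno above Austin on 20.

Fresno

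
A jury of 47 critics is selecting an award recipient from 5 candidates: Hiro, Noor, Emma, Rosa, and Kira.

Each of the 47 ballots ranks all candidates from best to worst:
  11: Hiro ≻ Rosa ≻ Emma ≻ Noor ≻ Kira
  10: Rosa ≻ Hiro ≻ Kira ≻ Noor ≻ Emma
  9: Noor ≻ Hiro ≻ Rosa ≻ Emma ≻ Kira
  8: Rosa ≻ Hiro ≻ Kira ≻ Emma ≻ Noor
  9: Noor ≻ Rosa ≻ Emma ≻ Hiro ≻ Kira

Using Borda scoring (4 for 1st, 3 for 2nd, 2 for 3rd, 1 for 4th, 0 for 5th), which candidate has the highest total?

Rosa

Hiro: 11×4 + 10×3 + 9×3 + 8×3 + 9×1 = 134
Noor: 11×1 + 10×1 + 9×4 + 8×0 + 9×4 = 93
Emma: 11×2 + 10×0 + 9×1 + 8×1 + 9×2 = 57
Rosa: 11×3 + 10×4 + 9×2 + 8×4 + 9×3 = 150
Kira: 11×0 + 10×2 + 9×0 + 8×2 + 9×0 = 36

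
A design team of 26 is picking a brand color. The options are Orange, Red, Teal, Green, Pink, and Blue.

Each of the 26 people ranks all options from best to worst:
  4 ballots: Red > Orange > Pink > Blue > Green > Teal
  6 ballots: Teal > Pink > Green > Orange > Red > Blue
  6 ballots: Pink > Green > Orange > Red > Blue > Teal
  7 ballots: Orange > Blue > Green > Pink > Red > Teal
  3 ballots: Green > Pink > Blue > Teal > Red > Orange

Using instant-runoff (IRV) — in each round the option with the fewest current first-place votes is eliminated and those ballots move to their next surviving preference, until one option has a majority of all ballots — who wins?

Pink

Round 1: Orange 7, Red 4, Teal 6, Green 3, Pink 6, Blue 0. Blue eliminated.
Round 2: Orange 7, Red 4, Teal 6, Green 3, Pink 6. Green eliminated.
Round 3: Orange 7, Red 4, Teal 6, Pink 9. Red eliminated.
Round 4: Orange 11, Teal 6, Pink 9. Teal eliminated.
Round 5: Orange 11, Pink 15. Pink has a majority (≥14).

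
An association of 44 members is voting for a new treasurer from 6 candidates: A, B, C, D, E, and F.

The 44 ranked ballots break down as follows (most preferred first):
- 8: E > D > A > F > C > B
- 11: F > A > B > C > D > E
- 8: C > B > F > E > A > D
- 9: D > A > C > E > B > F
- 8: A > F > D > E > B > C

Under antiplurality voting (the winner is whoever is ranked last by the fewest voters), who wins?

Last-place votes: A 0, B 8, C 8, D 8, E 11, F 9.

A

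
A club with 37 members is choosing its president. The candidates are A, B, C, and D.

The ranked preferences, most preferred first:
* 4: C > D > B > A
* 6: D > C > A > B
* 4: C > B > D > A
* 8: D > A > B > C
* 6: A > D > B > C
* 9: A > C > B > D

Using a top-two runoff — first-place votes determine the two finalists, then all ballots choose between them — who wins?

Round 1 first-place votes: A 15, B 0, C 8, D 14. A and D advance.
Runoff: A is ranked above D on 15 ballots, D above A on 22.

D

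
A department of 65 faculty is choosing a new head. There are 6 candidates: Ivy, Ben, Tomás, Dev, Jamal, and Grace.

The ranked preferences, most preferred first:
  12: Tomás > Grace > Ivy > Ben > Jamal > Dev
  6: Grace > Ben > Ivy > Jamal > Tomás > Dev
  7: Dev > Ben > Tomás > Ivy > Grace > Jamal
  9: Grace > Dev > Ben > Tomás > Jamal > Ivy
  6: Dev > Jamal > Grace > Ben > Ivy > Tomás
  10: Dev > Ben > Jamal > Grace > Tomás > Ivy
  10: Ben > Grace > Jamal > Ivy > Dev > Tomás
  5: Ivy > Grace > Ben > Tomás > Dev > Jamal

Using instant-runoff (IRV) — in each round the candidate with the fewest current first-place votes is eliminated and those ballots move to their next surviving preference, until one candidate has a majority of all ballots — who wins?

Round 1: Ivy 5, Ben 10, Tomás 12, Dev 23, Jamal 0, Grace 15. Jamal eliminated.
Round 2: Ivy 5, Ben 10, Tomás 12, Dev 23, Grace 15. Ivy eliminated.
Round 3: Ben 10, Tomás 12, Dev 23, Grace 20. Ben eliminated.
Round 4: Tomás 12, Dev 23, Grace 30. Tomás eliminated.
Round 5: Dev 23, Grace 42. Grace has a majority (≥33).

Grace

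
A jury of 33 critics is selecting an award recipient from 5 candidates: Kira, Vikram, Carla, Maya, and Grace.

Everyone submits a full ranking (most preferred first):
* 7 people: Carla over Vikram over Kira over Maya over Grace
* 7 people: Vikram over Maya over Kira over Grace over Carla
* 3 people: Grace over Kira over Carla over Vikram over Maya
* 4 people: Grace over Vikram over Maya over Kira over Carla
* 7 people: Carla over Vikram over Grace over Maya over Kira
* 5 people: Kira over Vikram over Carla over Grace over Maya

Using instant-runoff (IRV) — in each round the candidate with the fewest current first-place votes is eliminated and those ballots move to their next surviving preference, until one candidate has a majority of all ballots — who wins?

Round 1: Kira 5, Vikram 7, Carla 14, Maya 0, Grace 7. Maya eliminated.
Round 2: Kira 5, Vikram 7, Carla 14, Grace 7. Kira eliminated.
Round 3: Vikram 12, Carla 14, Grace 7. Grace eliminated.
Round 4: Vikram 16, Carla 17. Carla has a majority (≥17).

Carla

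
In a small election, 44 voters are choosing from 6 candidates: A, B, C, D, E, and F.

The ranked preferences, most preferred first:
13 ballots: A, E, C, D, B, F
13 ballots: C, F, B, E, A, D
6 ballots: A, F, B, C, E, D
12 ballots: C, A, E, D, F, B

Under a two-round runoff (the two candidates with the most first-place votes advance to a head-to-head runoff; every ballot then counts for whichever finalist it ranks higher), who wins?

Round 1 first-place votes: A 19, B 0, C 25, D 0, E 0, F 0. C and A advance.
Runoff: C is ranked above A on 25 ballots, A above C on 19.

C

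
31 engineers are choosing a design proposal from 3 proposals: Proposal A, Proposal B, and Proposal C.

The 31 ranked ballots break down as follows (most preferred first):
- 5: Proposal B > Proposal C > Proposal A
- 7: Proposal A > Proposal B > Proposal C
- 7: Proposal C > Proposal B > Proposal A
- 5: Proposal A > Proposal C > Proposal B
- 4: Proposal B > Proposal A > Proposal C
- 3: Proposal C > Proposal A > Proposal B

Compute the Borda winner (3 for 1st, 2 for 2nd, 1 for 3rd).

Proposal A: 5×1 + 7×3 + 7×1 + 5×3 + 4×2 + 3×2 = 62
Proposal B: 5×3 + 7×2 + 7×2 + 5×1 + 4×3 + 3×1 = 63
Proposal C: 5×2 + 7×1 + 7×3 + 5×2 + 4×1 + 3×3 = 61

Proposal B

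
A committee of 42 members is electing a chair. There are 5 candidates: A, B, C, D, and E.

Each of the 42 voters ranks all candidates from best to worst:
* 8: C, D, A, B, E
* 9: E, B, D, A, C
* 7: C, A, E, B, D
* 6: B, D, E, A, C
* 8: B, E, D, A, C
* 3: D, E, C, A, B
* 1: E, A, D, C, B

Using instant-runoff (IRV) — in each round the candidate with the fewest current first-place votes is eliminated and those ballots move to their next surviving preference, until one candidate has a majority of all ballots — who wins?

Round 1: A 0, B 14, C 15, D 3, E 10. A eliminated.
Round 2: B 14, C 15, D 3, E 10. D eliminated.
Round 3: B 14, C 15, E 13. E eliminated.
Round 4: B 23, C 19. B has a majority (≥22).

B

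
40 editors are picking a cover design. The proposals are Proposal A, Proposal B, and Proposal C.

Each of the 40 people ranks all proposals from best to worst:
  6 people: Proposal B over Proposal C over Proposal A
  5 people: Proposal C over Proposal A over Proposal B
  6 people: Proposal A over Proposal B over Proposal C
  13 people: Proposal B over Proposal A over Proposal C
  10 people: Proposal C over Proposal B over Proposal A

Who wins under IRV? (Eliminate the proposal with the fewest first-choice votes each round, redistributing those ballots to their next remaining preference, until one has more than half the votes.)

Proposal B

Round 1: Proposal A 6, Proposal B 19, Proposal C 15. Proposal A eliminated.
Round 2: Proposal B 25, Proposal C 15. Proposal B has a majority (≥21).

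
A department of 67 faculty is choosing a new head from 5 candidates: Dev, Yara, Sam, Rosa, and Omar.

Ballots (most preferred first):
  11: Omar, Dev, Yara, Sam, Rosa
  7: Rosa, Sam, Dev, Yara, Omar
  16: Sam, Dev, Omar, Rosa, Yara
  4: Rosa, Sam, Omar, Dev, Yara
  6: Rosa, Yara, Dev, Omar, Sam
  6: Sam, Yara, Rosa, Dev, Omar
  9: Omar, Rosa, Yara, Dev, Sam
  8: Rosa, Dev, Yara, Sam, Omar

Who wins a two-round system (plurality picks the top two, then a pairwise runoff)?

Round 1 first-place votes: Dev 0, Yara 0, Sam 22, Rosa 25, Omar 20. Rosa and Sam advance.
Runoff: Rosa is ranked above Sam on 34 ballots, Sam above Rosa on 33.

Rosa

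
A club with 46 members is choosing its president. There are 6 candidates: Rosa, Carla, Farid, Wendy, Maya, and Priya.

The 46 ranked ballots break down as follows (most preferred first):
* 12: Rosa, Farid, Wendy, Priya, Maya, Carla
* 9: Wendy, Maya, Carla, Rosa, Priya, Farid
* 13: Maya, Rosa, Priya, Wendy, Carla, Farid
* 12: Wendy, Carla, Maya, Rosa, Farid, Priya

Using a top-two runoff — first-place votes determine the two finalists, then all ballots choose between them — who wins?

Round 1 first-place votes: Rosa 12, Carla 0, Farid 0, Wendy 21, Maya 13, Priya 0. Wendy and Maya advance.
Runoff: Wendy is ranked above Maya on 33 ballots, Maya above Wendy on 13.

Wendy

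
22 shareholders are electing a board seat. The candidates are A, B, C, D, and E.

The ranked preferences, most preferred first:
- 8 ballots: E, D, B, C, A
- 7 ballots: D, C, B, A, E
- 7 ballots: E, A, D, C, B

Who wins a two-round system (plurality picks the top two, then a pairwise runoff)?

Round 1 first-place votes: A 0, B 0, C 0, D 7, E 15. E and D advance.
Runoff: E is ranked above D on 15 ballots, D above E on 7.

E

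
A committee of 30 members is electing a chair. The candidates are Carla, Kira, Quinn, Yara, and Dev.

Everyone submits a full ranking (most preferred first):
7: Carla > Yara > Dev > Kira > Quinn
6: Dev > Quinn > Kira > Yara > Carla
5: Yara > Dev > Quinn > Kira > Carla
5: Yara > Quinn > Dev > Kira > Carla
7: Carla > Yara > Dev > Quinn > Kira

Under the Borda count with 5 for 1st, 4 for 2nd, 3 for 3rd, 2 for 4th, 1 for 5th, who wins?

Yara

Carla: 7×5 + 6×1 + 5×1 + 5×1 + 7×5 = 86
Kira: 7×2 + 6×3 + 5×2 + 5×2 + 7×1 = 59
Quinn: 7×1 + 6×4 + 5×3 + 5×4 + 7×2 = 80
Yara: 7×4 + 6×2 + 5×5 + 5×5 + 7×4 = 118
Dev: 7×3 + 6×5 + 5×4 + 5×3 + 7×3 = 107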